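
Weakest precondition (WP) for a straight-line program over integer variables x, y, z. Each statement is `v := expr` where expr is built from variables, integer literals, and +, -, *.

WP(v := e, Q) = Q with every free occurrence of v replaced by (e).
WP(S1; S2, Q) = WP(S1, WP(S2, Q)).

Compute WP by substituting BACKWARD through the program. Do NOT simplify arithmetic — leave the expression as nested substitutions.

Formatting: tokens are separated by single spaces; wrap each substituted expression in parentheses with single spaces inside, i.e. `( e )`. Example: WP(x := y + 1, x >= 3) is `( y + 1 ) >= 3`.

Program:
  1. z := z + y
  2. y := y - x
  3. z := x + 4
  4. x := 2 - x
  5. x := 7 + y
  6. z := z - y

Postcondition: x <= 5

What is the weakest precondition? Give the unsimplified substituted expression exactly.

Answer: ( 7 + ( y - x ) ) <= 5

Derivation:
post: x <= 5
stmt 6: z := z - y  -- replace 0 occurrence(s) of z with (z - y)
  => x <= 5
stmt 5: x := 7 + y  -- replace 1 occurrence(s) of x with (7 + y)
  => ( 7 + y ) <= 5
stmt 4: x := 2 - x  -- replace 0 occurrence(s) of x with (2 - x)
  => ( 7 + y ) <= 5
stmt 3: z := x + 4  -- replace 0 occurrence(s) of z with (x + 4)
  => ( 7 + y ) <= 5
stmt 2: y := y - x  -- replace 1 occurrence(s) of y with (y - x)
  => ( 7 + ( y - x ) ) <= 5
stmt 1: z := z + y  -- replace 0 occurrence(s) of z with (z + y)
  => ( 7 + ( y - x ) ) <= 5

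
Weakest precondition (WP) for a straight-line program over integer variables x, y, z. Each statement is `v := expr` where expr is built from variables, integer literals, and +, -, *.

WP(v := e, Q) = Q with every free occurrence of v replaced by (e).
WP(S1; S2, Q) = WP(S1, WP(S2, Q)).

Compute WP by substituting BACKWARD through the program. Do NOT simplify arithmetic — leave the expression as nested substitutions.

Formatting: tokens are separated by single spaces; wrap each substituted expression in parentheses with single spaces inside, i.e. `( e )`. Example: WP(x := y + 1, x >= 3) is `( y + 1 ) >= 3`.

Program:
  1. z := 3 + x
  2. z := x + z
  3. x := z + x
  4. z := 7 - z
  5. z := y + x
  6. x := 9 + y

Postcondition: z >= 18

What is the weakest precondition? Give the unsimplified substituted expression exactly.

Answer: ( y + ( ( x + ( 3 + x ) ) + x ) ) >= 18

Derivation:
post: z >= 18
stmt 6: x := 9 + y  -- replace 0 occurrence(s) of x with (9 + y)
  => z >= 18
stmt 5: z := y + x  -- replace 1 occurrence(s) of z with (y + x)
  => ( y + x ) >= 18
stmt 4: z := 7 - z  -- replace 0 occurrence(s) of z with (7 - z)
  => ( y + x ) >= 18
stmt 3: x := z + x  -- replace 1 occurrence(s) of x with (z + x)
  => ( y + ( z + x ) ) >= 18
stmt 2: z := x + z  -- replace 1 occurrence(s) of z with (x + z)
  => ( y + ( ( x + z ) + x ) ) >= 18
stmt 1: z := 3 + x  -- replace 1 occurrence(s) of z with (3 + x)
  => ( y + ( ( x + ( 3 + x ) ) + x ) ) >= 18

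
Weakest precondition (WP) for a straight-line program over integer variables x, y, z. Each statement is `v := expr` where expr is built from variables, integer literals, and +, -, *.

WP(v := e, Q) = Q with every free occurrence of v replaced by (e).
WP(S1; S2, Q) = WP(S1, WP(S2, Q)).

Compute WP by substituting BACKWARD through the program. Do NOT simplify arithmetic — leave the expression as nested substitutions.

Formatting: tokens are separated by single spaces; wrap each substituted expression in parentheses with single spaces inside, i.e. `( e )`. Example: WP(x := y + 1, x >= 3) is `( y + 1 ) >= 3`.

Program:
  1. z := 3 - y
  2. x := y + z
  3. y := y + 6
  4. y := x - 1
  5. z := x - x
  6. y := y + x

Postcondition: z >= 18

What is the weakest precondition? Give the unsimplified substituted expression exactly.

Answer: ( ( y + ( 3 - y ) ) - ( y + ( 3 - y ) ) ) >= 18

Derivation:
post: z >= 18
stmt 6: y := y + x  -- replace 0 occurrence(s) of y with (y + x)
  => z >= 18
stmt 5: z := x - x  -- replace 1 occurrence(s) of z with (x - x)
  => ( x - x ) >= 18
stmt 4: y := x - 1  -- replace 0 occurrence(s) of y with (x - 1)
  => ( x - x ) >= 18
stmt 3: y := y + 6  -- replace 0 occurrence(s) of y with (y + 6)
  => ( x - x ) >= 18
stmt 2: x := y + z  -- replace 2 occurrence(s) of x with (y + z)
  => ( ( y + z ) - ( y + z ) ) >= 18
stmt 1: z := 3 - y  -- replace 2 occurrence(s) of z with (3 - y)
  => ( ( y + ( 3 - y ) ) - ( y + ( 3 - y ) ) ) >= 18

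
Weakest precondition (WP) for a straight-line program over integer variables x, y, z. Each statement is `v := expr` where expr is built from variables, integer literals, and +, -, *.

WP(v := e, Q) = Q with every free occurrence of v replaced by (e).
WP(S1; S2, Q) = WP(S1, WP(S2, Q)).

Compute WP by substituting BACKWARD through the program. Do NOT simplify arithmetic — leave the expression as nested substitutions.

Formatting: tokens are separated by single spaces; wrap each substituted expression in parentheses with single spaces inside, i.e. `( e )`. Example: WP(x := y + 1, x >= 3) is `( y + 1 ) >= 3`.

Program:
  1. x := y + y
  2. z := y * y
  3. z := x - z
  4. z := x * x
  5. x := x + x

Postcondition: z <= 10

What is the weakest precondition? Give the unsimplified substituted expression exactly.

post: z <= 10
stmt 5: x := x + x  -- replace 0 occurrence(s) of x with (x + x)
  => z <= 10
stmt 4: z := x * x  -- replace 1 occurrence(s) of z with (x * x)
  => ( x * x ) <= 10
stmt 3: z := x - z  -- replace 0 occurrence(s) of z with (x - z)
  => ( x * x ) <= 10
stmt 2: z := y * y  -- replace 0 occurrence(s) of z with (y * y)
  => ( x * x ) <= 10
stmt 1: x := y + y  -- replace 2 occurrence(s) of x with (y + y)
  => ( ( y + y ) * ( y + y ) ) <= 10

Answer: ( ( y + y ) * ( y + y ) ) <= 10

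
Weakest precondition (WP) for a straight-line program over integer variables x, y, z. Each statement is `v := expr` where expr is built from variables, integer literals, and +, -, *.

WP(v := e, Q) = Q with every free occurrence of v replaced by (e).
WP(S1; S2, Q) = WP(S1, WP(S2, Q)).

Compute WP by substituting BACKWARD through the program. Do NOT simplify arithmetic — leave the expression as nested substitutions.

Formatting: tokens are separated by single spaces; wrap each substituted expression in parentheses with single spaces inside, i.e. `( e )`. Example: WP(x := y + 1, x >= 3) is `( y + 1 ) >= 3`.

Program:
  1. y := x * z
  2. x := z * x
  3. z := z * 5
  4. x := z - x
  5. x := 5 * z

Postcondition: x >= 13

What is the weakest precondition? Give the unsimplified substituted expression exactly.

Answer: ( 5 * ( z * 5 ) ) >= 13

Derivation:
post: x >= 13
stmt 5: x := 5 * z  -- replace 1 occurrence(s) of x with (5 * z)
  => ( 5 * z ) >= 13
stmt 4: x := z - x  -- replace 0 occurrence(s) of x with (z - x)
  => ( 5 * z ) >= 13
stmt 3: z := z * 5  -- replace 1 occurrence(s) of z with (z * 5)
  => ( 5 * ( z * 5 ) ) >= 13
stmt 2: x := z * x  -- replace 0 occurrence(s) of x with (z * x)
  => ( 5 * ( z * 5 ) ) >= 13
stmt 1: y := x * z  -- replace 0 occurrence(s) of y with (x * z)
  => ( 5 * ( z * 5 ) ) >= 13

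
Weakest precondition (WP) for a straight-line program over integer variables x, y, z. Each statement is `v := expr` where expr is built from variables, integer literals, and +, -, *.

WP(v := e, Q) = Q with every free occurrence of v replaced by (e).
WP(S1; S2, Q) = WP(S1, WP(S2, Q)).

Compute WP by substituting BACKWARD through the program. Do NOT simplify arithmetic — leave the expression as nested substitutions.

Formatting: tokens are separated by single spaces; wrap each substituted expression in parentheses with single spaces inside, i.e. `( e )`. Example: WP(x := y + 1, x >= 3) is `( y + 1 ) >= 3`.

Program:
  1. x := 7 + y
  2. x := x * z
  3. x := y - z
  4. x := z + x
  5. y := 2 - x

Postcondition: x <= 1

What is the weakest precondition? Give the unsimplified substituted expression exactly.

Answer: ( z + ( y - z ) ) <= 1

Derivation:
post: x <= 1
stmt 5: y := 2 - x  -- replace 0 occurrence(s) of y with (2 - x)
  => x <= 1
stmt 4: x := z + x  -- replace 1 occurrence(s) of x with (z + x)
  => ( z + x ) <= 1
stmt 3: x := y - z  -- replace 1 occurrence(s) of x with (y - z)
  => ( z + ( y - z ) ) <= 1
stmt 2: x := x * z  -- replace 0 occurrence(s) of x with (x * z)
  => ( z + ( y - z ) ) <= 1
stmt 1: x := 7 + y  -- replace 0 occurrence(s) of x with (7 + y)
  => ( z + ( y - z ) ) <= 1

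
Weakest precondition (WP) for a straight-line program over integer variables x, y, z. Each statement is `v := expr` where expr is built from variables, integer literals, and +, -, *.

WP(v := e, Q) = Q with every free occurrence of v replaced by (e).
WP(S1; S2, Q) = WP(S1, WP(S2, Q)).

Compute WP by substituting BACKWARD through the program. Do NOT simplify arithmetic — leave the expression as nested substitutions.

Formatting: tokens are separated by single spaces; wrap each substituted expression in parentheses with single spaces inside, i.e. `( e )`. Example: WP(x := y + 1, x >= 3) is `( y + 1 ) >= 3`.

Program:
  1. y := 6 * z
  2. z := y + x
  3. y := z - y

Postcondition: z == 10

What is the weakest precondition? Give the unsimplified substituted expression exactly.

Answer: ( ( 6 * z ) + x ) == 10

Derivation:
post: z == 10
stmt 3: y := z - y  -- replace 0 occurrence(s) of y with (z - y)
  => z == 10
stmt 2: z := y + x  -- replace 1 occurrence(s) of z with (y + x)
  => ( y + x ) == 10
stmt 1: y := 6 * z  -- replace 1 occurrence(s) of y with (6 * z)
  => ( ( 6 * z ) + x ) == 10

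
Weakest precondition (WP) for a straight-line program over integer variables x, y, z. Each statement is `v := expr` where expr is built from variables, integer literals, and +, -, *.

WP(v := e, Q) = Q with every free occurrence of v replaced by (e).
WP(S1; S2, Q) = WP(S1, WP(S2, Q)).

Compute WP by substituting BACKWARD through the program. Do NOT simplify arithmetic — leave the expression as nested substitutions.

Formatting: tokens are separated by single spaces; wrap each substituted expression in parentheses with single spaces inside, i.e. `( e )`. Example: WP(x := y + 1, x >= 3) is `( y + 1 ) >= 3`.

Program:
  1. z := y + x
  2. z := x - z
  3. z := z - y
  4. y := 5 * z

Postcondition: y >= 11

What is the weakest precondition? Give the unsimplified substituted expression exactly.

Answer: ( 5 * ( ( x - ( y + x ) ) - y ) ) >= 11

Derivation:
post: y >= 11
stmt 4: y := 5 * z  -- replace 1 occurrence(s) of y with (5 * z)
  => ( 5 * z ) >= 11
stmt 3: z := z - y  -- replace 1 occurrence(s) of z with (z - y)
  => ( 5 * ( z - y ) ) >= 11
stmt 2: z := x - z  -- replace 1 occurrence(s) of z with (x - z)
  => ( 5 * ( ( x - z ) - y ) ) >= 11
stmt 1: z := y + x  -- replace 1 occurrence(s) of z with (y + x)
  => ( 5 * ( ( x - ( y + x ) ) - y ) ) >= 11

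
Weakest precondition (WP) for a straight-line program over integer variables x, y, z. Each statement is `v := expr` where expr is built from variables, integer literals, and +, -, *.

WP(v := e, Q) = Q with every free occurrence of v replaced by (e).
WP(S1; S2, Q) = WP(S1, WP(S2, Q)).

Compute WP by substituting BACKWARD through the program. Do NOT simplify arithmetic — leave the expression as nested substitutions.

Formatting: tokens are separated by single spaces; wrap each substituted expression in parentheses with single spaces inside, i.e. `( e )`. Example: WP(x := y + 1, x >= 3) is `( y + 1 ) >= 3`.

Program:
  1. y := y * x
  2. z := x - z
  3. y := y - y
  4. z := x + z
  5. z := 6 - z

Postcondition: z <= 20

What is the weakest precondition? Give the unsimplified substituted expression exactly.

post: z <= 20
stmt 5: z := 6 - z  -- replace 1 occurrence(s) of z with (6 - z)
  => ( 6 - z ) <= 20
stmt 4: z := x + z  -- replace 1 occurrence(s) of z with (x + z)
  => ( 6 - ( x + z ) ) <= 20
stmt 3: y := y - y  -- replace 0 occurrence(s) of y with (y - y)
  => ( 6 - ( x + z ) ) <= 20
stmt 2: z := x - z  -- replace 1 occurrence(s) of z with (x - z)
  => ( 6 - ( x + ( x - z ) ) ) <= 20
stmt 1: y := y * x  -- replace 0 occurrence(s) of y with (y * x)
  => ( 6 - ( x + ( x - z ) ) ) <= 20

Answer: ( 6 - ( x + ( x - z ) ) ) <= 20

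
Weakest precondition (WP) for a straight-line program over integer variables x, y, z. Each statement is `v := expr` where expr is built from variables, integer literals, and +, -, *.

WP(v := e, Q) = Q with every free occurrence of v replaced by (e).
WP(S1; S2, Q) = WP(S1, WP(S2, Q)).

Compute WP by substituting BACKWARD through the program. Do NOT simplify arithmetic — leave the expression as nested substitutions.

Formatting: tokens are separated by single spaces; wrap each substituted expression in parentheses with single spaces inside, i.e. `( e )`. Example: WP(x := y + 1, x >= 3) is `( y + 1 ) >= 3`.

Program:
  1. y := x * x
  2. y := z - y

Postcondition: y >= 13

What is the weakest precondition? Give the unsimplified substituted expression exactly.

post: y >= 13
stmt 2: y := z - y  -- replace 1 occurrence(s) of y with (z - y)
  => ( z - y ) >= 13
stmt 1: y := x * x  -- replace 1 occurrence(s) of y with (x * x)
  => ( z - ( x * x ) ) >= 13

Answer: ( z - ( x * x ) ) >= 13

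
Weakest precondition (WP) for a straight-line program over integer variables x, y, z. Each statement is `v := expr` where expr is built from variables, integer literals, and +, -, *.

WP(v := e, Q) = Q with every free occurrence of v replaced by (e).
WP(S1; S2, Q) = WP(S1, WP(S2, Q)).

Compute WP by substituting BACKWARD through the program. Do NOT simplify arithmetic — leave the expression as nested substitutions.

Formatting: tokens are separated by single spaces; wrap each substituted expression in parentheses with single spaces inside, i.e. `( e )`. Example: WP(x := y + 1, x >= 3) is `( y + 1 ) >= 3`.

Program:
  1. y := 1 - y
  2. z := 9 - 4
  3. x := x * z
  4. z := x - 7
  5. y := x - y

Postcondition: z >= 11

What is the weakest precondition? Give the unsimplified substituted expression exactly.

post: z >= 11
stmt 5: y := x - y  -- replace 0 occurrence(s) of y with (x - y)
  => z >= 11
stmt 4: z := x - 7  -- replace 1 occurrence(s) of z with (x - 7)
  => ( x - 7 ) >= 11
stmt 3: x := x * z  -- replace 1 occurrence(s) of x with (x * z)
  => ( ( x * z ) - 7 ) >= 11
stmt 2: z := 9 - 4  -- replace 1 occurrence(s) of z with (9 - 4)
  => ( ( x * ( 9 - 4 ) ) - 7 ) >= 11
stmt 1: y := 1 - y  -- replace 0 occurrence(s) of y with (1 - y)
  => ( ( x * ( 9 - 4 ) ) - 7 ) >= 11

Answer: ( ( x * ( 9 - 4 ) ) - 7 ) >= 11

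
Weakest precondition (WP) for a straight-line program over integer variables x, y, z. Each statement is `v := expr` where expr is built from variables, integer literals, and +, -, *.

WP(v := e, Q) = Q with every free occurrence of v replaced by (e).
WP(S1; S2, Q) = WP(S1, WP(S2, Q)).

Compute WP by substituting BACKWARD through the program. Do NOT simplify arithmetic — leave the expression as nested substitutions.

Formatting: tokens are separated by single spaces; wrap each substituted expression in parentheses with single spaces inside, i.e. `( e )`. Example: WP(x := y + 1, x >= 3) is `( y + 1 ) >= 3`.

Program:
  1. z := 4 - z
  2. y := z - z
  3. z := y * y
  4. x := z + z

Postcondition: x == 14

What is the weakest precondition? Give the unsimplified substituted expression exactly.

post: x == 14
stmt 4: x := z + z  -- replace 1 occurrence(s) of x with (z + z)
  => ( z + z ) == 14
stmt 3: z := y * y  -- replace 2 occurrence(s) of z with (y * y)
  => ( ( y * y ) + ( y * y ) ) == 14
stmt 2: y := z - z  -- replace 4 occurrence(s) of y with (z - z)
  => ( ( ( z - z ) * ( z - z ) ) + ( ( z - z ) * ( z - z ) ) ) == 14
stmt 1: z := 4 - z  -- replace 8 occurrence(s) of z with (4 - z)
  => ( ( ( ( 4 - z ) - ( 4 - z ) ) * ( ( 4 - z ) - ( 4 - z ) ) ) + ( ( ( 4 - z ) - ( 4 - z ) ) * ( ( 4 - z ) - ( 4 - z ) ) ) ) == 14

Answer: ( ( ( ( 4 - z ) - ( 4 - z ) ) * ( ( 4 - z ) - ( 4 - z ) ) ) + ( ( ( 4 - z ) - ( 4 - z ) ) * ( ( 4 - z ) - ( 4 - z ) ) ) ) == 14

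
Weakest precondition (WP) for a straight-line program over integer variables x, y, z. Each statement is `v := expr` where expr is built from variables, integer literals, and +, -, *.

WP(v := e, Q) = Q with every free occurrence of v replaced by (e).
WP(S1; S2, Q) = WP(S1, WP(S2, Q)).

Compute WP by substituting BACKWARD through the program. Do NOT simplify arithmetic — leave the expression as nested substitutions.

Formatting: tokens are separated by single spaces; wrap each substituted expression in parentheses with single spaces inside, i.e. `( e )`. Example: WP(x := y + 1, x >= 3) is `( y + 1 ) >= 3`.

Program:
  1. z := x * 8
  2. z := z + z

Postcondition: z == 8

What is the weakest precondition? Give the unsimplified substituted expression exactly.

Answer: ( ( x * 8 ) + ( x * 8 ) ) == 8

Derivation:
post: z == 8
stmt 2: z := z + z  -- replace 1 occurrence(s) of z with (z + z)
  => ( z + z ) == 8
stmt 1: z := x * 8  -- replace 2 occurrence(s) of z with (x * 8)
  => ( ( x * 8 ) + ( x * 8 ) ) == 8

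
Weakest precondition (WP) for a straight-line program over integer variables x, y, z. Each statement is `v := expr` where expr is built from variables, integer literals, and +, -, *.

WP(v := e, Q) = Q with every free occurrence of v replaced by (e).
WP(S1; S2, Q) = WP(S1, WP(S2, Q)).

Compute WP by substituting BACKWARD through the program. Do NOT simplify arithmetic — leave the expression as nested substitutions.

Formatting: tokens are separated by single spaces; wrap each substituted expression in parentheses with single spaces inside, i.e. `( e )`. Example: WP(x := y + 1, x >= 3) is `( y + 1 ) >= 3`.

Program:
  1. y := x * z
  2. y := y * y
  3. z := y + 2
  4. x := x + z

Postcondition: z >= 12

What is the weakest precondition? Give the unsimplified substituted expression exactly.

post: z >= 12
stmt 4: x := x + z  -- replace 0 occurrence(s) of x with (x + z)
  => z >= 12
stmt 3: z := y + 2  -- replace 1 occurrence(s) of z with (y + 2)
  => ( y + 2 ) >= 12
stmt 2: y := y * y  -- replace 1 occurrence(s) of y with (y * y)
  => ( ( y * y ) + 2 ) >= 12
stmt 1: y := x * z  -- replace 2 occurrence(s) of y with (x * z)
  => ( ( ( x * z ) * ( x * z ) ) + 2 ) >= 12

Answer: ( ( ( x * z ) * ( x * z ) ) + 2 ) >= 12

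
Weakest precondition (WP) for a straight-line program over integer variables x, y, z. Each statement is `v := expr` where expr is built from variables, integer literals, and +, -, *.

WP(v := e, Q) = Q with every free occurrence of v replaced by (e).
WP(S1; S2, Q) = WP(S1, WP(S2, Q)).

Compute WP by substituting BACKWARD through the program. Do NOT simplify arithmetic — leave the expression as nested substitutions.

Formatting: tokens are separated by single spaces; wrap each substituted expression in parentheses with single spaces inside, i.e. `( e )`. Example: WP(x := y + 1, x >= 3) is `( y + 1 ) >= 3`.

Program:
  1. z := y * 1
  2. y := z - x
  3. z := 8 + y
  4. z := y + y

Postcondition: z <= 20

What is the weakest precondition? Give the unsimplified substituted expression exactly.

post: z <= 20
stmt 4: z := y + y  -- replace 1 occurrence(s) of z with (y + y)
  => ( y + y ) <= 20
stmt 3: z := 8 + y  -- replace 0 occurrence(s) of z with (8 + y)
  => ( y + y ) <= 20
stmt 2: y := z - x  -- replace 2 occurrence(s) of y with (z - x)
  => ( ( z - x ) + ( z - x ) ) <= 20
stmt 1: z := y * 1  -- replace 2 occurrence(s) of z with (y * 1)
  => ( ( ( y * 1 ) - x ) + ( ( y * 1 ) - x ) ) <= 20

Answer: ( ( ( y * 1 ) - x ) + ( ( y * 1 ) - x ) ) <= 20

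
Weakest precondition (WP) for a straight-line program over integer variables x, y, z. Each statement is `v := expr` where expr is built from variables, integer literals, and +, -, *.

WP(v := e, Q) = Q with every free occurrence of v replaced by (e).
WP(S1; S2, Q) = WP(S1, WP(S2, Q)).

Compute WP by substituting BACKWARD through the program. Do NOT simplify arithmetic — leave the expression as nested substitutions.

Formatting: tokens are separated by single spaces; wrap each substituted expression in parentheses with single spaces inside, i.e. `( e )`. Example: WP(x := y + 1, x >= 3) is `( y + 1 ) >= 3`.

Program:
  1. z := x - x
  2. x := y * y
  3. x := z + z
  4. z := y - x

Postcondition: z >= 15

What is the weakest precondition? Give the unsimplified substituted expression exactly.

post: z >= 15
stmt 4: z := y - x  -- replace 1 occurrence(s) of z with (y - x)
  => ( y - x ) >= 15
stmt 3: x := z + z  -- replace 1 occurrence(s) of x with (z + z)
  => ( y - ( z + z ) ) >= 15
stmt 2: x := y * y  -- replace 0 occurrence(s) of x with (y * y)
  => ( y - ( z + z ) ) >= 15
stmt 1: z := x - x  -- replace 2 occurrence(s) of z with (x - x)
  => ( y - ( ( x - x ) + ( x - x ) ) ) >= 15

Answer: ( y - ( ( x - x ) + ( x - x ) ) ) >= 15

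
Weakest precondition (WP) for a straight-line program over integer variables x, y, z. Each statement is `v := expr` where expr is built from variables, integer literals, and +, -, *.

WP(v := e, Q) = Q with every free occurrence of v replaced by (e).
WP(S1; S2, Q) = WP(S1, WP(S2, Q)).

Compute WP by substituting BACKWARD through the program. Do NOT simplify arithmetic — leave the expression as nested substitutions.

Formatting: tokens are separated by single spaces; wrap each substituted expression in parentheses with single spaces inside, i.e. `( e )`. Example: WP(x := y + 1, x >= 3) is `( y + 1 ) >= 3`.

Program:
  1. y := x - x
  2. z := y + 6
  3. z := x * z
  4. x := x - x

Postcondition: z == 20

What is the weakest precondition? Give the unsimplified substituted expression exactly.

post: z == 20
stmt 4: x := x - x  -- replace 0 occurrence(s) of x with (x - x)
  => z == 20
stmt 3: z := x * z  -- replace 1 occurrence(s) of z with (x * z)
  => ( x * z ) == 20
stmt 2: z := y + 6  -- replace 1 occurrence(s) of z with (y + 6)
  => ( x * ( y + 6 ) ) == 20
stmt 1: y := x - x  -- replace 1 occurrence(s) of y with (x - x)
  => ( x * ( ( x - x ) + 6 ) ) == 20

Answer: ( x * ( ( x - x ) + 6 ) ) == 20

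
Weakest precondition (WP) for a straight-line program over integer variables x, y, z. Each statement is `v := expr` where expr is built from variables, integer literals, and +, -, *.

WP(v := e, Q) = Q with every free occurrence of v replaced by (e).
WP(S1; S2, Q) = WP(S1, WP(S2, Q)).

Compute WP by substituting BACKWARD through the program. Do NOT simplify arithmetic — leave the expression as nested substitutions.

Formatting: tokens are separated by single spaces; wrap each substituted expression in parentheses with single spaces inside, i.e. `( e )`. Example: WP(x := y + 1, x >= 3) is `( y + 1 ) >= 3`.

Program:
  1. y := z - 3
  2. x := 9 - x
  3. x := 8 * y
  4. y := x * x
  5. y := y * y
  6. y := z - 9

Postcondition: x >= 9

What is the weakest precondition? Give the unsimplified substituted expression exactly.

post: x >= 9
stmt 6: y := z - 9  -- replace 0 occurrence(s) of y with (z - 9)
  => x >= 9
stmt 5: y := y * y  -- replace 0 occurrence(s) of y with (y * y)
  => x >= 9
stmt 4: y := x * x  -- replace 0 occurrence(s) of y with (x * x)
  => x >= 9
stmt 3: x := 8 * y  -- replace 1 occurrence(s) of x with (8 * y)
  => ( 8 * y ) >= 9
stmt 2: x := 9 - x  -- replace 0 occurrence(s) of x with (9 - x)
  => ( 8 * y ) >= 9
stmt 1: y := z - 3  -- replace 1 occurrence(s) of y with (z - 3)
  => ( 8 * ( z - 3 ) ) >= 9

Answer: ( 8 * ( z - 3 ) ) >= 9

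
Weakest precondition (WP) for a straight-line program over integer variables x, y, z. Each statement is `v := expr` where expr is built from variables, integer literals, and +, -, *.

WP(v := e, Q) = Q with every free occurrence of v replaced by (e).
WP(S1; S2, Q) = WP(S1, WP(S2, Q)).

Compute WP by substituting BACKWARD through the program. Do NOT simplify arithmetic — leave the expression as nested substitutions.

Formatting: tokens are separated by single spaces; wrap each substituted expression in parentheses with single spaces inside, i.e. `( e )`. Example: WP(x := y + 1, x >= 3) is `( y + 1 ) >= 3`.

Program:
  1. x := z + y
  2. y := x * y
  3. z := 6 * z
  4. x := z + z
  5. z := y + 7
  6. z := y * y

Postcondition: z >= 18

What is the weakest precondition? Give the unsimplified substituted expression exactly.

Answer: ( ( ( z + y ) * y ) * ( ( z + y ) * y ) ) >= 18

Derivation:
post: z >= 18
stmt 6: z := y * y  -- replace 1 occurrence(s) of z with (y * y)
  => ( y * y ) >= 18
stmt 5: z := y + 7  -- replace 0 occurrence(s) of z with (y + 7)
  => ( y * y ) >= 18
stmt 4: x := z + z  -- replace 0 occurrence(s) of x with (z + z)
  => ( y * y ) >= 18
stmt 3: z := 6 * z  -- replace 0 occurrence(s) of z with (6 * z)
  => ( y * y ) >= 18
stmt 2: y := x * y  -- replace 2 occurrence(s) of y with (x * y)
  => ( ( x * y ) * ( x * y ) ) >= 18
stmt 1: x := z + y  -- replace 2 occurrence(s) of x with (z + y)
  => ( ( ( z + y ) * y ) * ( ( z + y ) * y ) ) >= 18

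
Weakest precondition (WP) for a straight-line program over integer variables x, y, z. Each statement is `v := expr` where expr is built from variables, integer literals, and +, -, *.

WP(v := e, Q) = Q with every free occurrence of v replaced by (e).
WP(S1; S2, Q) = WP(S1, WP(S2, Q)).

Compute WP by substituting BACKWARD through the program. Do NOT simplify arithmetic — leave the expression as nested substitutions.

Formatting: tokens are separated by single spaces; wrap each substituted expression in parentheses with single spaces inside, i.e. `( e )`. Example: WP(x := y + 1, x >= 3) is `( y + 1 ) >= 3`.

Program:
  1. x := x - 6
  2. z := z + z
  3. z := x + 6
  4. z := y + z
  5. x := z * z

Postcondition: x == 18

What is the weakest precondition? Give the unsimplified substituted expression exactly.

post: x == 18
stmt 5: x := z * z  -- replace 1 occurrence(s) of x with (z * z)
  => ( z * z ) == 18
stmt 4: z := y + z  -- replace 2 occurrence(s) of z with (y + z)
  => ( ( y + z ) * ( y + z ) ) == 18
stmt 3: z := x + 6  -- replace 2 occurrence(s) of z with (x + 6)
  => ( ( y + ( x + 6 ) ) * ( y + ( x + 6 ) ) ) == 18
stmt 2: z := z + z  -- replace 0 occurrence(s) of z with (z + z)
  => ( ( y + ( x + 6 ) ) * ( y + ( x + 6 ) ) ) == 18
stmt 1: x := x - 6  -- replace 2 occurrence(s) of x with (x - 6)
  => ( ( y + ( ( x - 6 ) + 6 ) ) * ( y + ( ( x - 6 ) + 6 ) ) ) == 18

Answer: ( ( y + ( ( x - 6 ) + 6 ) ) * ( y + ( ( x - 6 ) + 6 ) ) ) == 18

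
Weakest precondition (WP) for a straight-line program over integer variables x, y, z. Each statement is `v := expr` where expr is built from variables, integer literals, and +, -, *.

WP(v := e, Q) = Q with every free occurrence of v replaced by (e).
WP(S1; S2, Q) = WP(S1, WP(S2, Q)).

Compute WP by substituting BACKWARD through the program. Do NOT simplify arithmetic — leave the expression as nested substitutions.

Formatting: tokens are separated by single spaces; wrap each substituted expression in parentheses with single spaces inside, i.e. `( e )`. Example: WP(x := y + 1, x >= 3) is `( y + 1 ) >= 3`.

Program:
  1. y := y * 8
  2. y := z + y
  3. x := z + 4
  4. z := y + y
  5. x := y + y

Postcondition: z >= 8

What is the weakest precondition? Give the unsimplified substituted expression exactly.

Answer: ( ( z + ( y * 8 ) ) + ( z + ( y * 8 ) ) ) >= 8

Derivation:
post: z >= 8
stmt 5: x := y + y  -- replace 0 occurrence(s) of x with (y + y)
  => z >= 8
stmt 4: z := y + y  -- replace 1 occurrence(s) of z with (y + y)
  => ( y + y ) >= 8
stmt 3: x := z + 4  -- replace 0 occurrence(s) of x with (z + 4)
  => ( y + y ) >= 8
stmt 2: y := z + y  -- replace 2 occurrence(s) of y with (z + y)
  => ( ( z + y ) + ( z + y ) ) >= 8
stmt 1: y := y * 8  -- replace 2 occurrence(s) of y with (y * 8)
  => ( ( z + ( y * 8 ) ) + ( z + ( y * 8 ) ) ) >= 8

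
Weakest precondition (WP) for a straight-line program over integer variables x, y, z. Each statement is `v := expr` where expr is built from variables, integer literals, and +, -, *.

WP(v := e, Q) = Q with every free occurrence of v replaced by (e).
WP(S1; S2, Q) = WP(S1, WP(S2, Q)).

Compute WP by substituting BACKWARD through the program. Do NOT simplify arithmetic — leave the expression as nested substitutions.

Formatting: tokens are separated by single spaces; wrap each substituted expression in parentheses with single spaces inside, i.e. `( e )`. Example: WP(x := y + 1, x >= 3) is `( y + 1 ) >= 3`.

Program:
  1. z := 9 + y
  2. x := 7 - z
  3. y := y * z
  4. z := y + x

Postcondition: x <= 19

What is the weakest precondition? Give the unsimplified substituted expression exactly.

Answer: ( 7 - ( 9 + y ) ) <= 19

Derivation:
post: x <= 19
stmt 4: z := y + x  -- replace 0 occurrence(s) of z with (y + x)
  => x <= 19
stmt 3: y := y * z  -- replace 0 occurrence(s) of y with (y * z)
  => x <= 19
stmt 2: x := 7 - z  -- replace 1 occurrence(s) of x with (7 - z)
  => ( 7 - z ) <= 19
stmt 1: z := 9 + y  -- replace 1 occurrence(s) of z with (9 + y)
  => ( 7 - ( 9 + y ) ) <= 19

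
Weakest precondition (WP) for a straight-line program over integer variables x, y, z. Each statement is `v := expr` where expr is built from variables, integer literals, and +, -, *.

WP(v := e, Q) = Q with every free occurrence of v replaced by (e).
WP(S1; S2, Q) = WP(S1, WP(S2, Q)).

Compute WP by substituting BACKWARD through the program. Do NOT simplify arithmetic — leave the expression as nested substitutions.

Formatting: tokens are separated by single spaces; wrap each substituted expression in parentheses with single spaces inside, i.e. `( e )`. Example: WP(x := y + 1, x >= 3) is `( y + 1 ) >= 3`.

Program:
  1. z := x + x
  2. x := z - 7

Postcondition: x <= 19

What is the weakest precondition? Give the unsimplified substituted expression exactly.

post: x <= 19
stmt 2: x := z - 7  -- replace 1 occurrence(s) of x with (z - 7)
  => ( z - 7 ) <= 19
stmt 1: z := x + x  -- replace 1 occurrence(s) of z with (x + x)
  => ( ( x + x ) - 7 ) <= 19

Answer: ( ( x + x ) - 7 ) <= 19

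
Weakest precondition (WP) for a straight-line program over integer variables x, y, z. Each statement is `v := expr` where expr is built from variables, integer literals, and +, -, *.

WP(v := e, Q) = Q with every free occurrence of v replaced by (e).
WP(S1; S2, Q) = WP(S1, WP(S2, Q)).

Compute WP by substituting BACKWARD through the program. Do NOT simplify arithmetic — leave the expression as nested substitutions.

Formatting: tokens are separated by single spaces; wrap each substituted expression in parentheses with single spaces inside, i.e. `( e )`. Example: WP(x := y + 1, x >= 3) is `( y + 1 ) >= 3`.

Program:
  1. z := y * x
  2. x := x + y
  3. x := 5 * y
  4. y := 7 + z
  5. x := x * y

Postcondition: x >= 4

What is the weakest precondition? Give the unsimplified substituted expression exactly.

Answer: ( ( 5 * y ) * ( 7 + ( y * x ) ) ) >= 4

Derivation:
post: x >= 4
stmt 5: x := x * y  -- replace 1 occurrence(s) of x with (x * y)
  => ( x * y ) >= 4
stmt 4: y := 7 + z  -- replace 1 occurrence(s) of y with (7 + z)
  => ( x * ( 7 + z ) ) >= 4
stmt 3: x := 5 * y  -- replace 1 occurrence(s) of x with (5 * y)
  => ( ( 5 * y ) * ( 7 + z ) ) >= 4
stmt 2: x := x + y  -- replace 0 occurrence(s) of x with (x + y)
  => ( ( 5 * y ) * ( 7 + z ) ) >= 4
stmt 1: z := y * x  -- replace 1 occurrence(s) of z with (y * x)
  => ( ( 5 * y ) * ( 7 + ( y * x ) ) ) >= 4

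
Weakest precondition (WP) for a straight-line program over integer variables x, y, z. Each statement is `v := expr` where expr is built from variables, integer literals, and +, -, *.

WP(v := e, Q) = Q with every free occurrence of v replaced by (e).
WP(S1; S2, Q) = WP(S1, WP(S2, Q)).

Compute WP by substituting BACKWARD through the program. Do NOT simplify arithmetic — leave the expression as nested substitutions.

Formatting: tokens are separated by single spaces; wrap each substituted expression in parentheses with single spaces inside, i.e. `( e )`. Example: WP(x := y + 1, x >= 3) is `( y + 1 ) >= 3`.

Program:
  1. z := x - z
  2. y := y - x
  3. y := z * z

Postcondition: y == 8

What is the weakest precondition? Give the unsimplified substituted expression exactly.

post: y == 8
stmt 3: y := z * z  -- replace 1 occurrence(s) of y with (z * z)
  => ( z * z ) == 8
stmt 2: y := y - x  -- replace 0 occurrence(s) of y with (y - x)
  => ( z * z ) == 8
stmt 1: z := x - z  -- replace 2 occurrence(s) of z with (x - z)
  => ( ( x - z ) * ( x - z ) ) == 8

Answer: ( ( x - z ) * ( x - z ) ) == 8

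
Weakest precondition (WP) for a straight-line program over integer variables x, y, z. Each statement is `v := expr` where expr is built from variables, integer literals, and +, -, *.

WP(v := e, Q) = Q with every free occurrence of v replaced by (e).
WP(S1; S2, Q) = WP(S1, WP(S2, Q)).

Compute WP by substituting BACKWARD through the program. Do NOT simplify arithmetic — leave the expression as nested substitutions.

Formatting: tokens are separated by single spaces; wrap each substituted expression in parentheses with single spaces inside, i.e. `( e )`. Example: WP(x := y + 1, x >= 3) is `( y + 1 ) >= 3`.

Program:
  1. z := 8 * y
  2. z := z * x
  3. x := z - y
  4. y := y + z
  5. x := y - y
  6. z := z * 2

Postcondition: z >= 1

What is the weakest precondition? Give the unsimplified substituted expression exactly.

post: z >= 1
stmt 6: z := z * 2  -- replace 1 occurrence(s) of z with (z * 2)
  => ( z * 2 ) >= 1
stmt 5: x := y - y  -- replace 0 occurrence(s) of x with (y - y)
  => ( z * 2 ) >= 1
stmt 4: y := y + z  -- replace 0 occurrence(s) of y with (y + z)
  => ( z * 2 ) >= 1
stmt 3: x := z - y  -- replace 0 occurrence(s) of x with (z - y)
  => ( z * 2 ) >= 1
stmt 2: z := z * x  -- replace 1 occurrence(s) of z with (z * x)
  => ( ( z * x ) * 2 ) >= 1
stmt 1: z := 8 * y  -- replace 1 occurrence(s) of z with (8 * y)
  => ( ( ( 8 * y ) * x ) * 2 ) >= 1

Answer: ( ( ( 8 * y ) * x ) * 2 ) >= 1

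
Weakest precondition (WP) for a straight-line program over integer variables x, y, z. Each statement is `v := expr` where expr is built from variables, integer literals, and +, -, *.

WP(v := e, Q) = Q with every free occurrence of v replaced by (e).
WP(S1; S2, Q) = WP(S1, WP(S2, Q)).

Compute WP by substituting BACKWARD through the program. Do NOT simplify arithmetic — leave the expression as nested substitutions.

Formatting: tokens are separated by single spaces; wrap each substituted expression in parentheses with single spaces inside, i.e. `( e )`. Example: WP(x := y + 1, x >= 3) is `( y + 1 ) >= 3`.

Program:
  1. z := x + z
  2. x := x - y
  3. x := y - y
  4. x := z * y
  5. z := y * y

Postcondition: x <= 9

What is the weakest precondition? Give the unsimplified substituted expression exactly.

Answer: ( ( x + z ) * y ) <= 9

Derivation:
post: x <= 9
stmt 5: z := y * y  -- replace 0 occurrence(s) of z with (y * y)
  => x <= 9
stmt 4: x := z * y  -- replace 1 occurrence(s) of x with (z * y)
  => ( z * y ) <= 9
stmt 3: x := y - y  -- replace 0 occurrence(s) of x with (y - y)
  => ( z * y ) <= 9
stmt 2: x := x - y  -- replace 0 occurrence(s) of x with (x - y)
  => ( z * y ) <= 9
stmt 1: z := x + z  -- replace 1 occurrence(s) of z with (x + z)
  => ( ( x + z ) * y ) <= 9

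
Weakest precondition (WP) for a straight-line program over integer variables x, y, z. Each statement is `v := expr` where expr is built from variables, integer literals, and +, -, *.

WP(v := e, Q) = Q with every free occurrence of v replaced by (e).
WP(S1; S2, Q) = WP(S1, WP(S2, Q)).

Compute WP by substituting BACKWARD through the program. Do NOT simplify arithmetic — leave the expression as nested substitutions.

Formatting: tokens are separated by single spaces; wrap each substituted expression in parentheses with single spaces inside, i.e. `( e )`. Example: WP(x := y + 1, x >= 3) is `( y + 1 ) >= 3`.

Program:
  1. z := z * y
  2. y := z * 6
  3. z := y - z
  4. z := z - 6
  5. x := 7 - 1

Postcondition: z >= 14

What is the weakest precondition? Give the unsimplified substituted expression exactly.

post: z >= 14
stmt 5: x := 7 - 1  -- replace 0 occurrence(s) of x with (7 - 1)
  => z >= 14
stmt 4: z := z - 6  -- replace 1 occurrence(s) of z with (z - 6)
  => ( z - 6 ) >= 14
stmt 3: z := y - z  -- replace 1 occurrence(s) of z with (y - z)
  => ( ( y - z ) - 6 ) >= 14
stmt 2: y := z * 6  -- replace 1 occurrence(s) of y with (z * 6)
  => ( ( ( z * 6 ) - z ) - 6 ) >= 14
stmt 1: z := z * y  -- replace 2 occurrence(s) of z with (z * y)
  => ( ( ( ( z * y ) * 6 ) - ( z * y ) ) - 6 ) >= 14

Answer: ( ( ( ( z * y ) * 6 ) - ( z * y ) ) - 6 ) >= 14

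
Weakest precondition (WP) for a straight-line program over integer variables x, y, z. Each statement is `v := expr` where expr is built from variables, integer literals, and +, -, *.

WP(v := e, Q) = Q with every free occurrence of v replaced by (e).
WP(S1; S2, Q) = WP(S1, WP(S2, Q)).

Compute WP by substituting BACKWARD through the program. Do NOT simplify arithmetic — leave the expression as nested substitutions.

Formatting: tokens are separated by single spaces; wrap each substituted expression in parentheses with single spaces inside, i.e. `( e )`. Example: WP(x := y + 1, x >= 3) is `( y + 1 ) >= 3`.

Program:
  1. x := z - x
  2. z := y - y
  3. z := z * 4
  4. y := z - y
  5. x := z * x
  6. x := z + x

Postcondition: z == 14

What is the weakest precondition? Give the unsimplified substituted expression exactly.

Answer: ( ( y - y ) * 4 ) == 14

Derivation:
post: z == 14
stmt 6: x := z + x  -- replace 0 occurrence(s) of x with (z + x)
  => z == 14
stmt 5: x := z * x  -- replace 0 occurrence(s) of x with (z * x)
  => z == 14
stmt 4: y := z - y  -- replace 0 occurrence(s) of y with (z - y)
  => z == 14
stmt 3: z := z * 4  -- replace 1 occurrence(s) of z with (z * 4)
  => ( z * 4 ) == 14
stmt 2: z := y - y  -- replace 1 occurrence(s) of z with (y - y)
  => ( ( y - y ) * 4 ) == 14
stmt 1: x := z - x  -- replace 0 occurrence(s) of x with (z - x)
  => ( ( y - y ) * 4 ) == 14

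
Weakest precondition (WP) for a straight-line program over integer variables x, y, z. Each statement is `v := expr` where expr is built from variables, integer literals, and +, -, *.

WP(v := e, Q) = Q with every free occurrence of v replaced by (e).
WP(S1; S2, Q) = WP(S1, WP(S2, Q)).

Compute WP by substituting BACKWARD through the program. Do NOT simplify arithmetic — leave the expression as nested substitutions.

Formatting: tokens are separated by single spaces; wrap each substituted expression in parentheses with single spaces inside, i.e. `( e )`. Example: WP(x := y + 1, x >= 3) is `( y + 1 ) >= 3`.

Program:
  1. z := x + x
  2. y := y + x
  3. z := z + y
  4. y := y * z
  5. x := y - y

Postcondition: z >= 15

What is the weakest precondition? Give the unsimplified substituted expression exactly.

Answer: ( ( x + x ) + ( y + x ) ) >= 15

Derivation:
post: z >= 15
stmt 5: x := y - y  -- replace 0 occurrence(s) of x with (y - y)
  => z >= 15
stmt 4: y := y * z  -- replace 0 occurrence(s) of y with (y * z)
  => z >= 15
stmt 3: z := z + y  -- replace 1 occurrence(s) of z with (z + y)
  => ( z + y ) >= 15
stmt 2: y := y + x  -- replace 1 occurrence(s) of y with (y + x)
  => ( z + ( y + x ) ) >= 15
stmt 1: z := x + x  -- replace 1 occurrence(s) of z with (x + x)
  => ( ( x + x ) + ( y + x ) ) >= 15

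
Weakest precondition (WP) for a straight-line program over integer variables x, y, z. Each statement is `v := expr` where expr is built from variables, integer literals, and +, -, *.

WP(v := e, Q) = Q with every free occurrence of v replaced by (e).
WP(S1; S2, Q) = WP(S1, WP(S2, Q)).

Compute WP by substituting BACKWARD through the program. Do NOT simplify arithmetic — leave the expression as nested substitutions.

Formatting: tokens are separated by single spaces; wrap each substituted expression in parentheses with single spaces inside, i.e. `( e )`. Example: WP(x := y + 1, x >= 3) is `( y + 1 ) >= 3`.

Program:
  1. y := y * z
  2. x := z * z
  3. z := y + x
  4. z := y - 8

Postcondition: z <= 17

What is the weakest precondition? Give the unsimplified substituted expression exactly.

Answer: ( ( y * z ) - 8 ) <= 17

Derivation:
post: z <= 17
stmt 4: z := y - 8  -- replace 1 occurrence(s) of z with (y - 8)
  => ( y - 8 ) <= 17
stmt 3: z := y + x  -- replace 0 occurrence(s) of z with (y + x)
  => ( y - 8 ) <= 17
stmt 2: x := z * z  -- replace 0 occurrence(s) of x with (z * z)
  => ( y - 8 ) <= 17
stmt 1: y := y * z  -- replace 1 occurrence(s) of y with (y * z)
  => ( ( y * z ) - 8 ) <= 17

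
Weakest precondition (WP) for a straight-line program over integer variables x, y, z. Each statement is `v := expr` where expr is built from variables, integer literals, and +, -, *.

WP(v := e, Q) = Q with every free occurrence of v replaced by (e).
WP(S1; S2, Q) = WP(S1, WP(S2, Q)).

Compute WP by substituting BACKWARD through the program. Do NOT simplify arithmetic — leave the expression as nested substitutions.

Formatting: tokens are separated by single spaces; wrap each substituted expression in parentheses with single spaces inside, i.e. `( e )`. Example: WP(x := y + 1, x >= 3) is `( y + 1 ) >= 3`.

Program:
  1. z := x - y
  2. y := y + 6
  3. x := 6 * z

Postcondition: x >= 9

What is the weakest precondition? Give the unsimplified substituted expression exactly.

post: x >= 9
stmt 3: x := 6 * z  -- replace 1 occurrence(s) of x with (6 * z)
  => ( 6 * z ) >= 9
stmt 2: y := y + 6  -- replace 0 occurrence(s) of y with (y + 6)
  => ( 6 * z ) >= 9
stmt 1: z := x - y  -- replace 1 occurrence(s) of z with (x - y)
  => ( 6 * ( x - y ) ) >= 9

Answer: ( 6 * ( x - y ) ) >= 9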